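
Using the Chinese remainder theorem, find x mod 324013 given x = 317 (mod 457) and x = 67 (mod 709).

457⁻¹ mod 709: 457·543 ≡ 1 (mod 709), so 457⁻¹ ≡ 543.
x = 317 + 457·((67 − 317)·543 mod 709) = 317 + 457·378 = 173063.

173063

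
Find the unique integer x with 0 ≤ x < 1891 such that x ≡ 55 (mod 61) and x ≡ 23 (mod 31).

61⁻¹ mod 31: 61×30 ≡ 1 (mod 31), so 61⁻¹ ≡ 30.
x = 55 + 61×((23 − 55)×30 mod 31) = 55 + 61×1 = 116.
Check: 116 mod 61 = 55, 116 mod 31 = 23. ✓

116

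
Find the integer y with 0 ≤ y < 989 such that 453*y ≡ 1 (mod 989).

989 = 2×453 + 83
453 = 5×83 + 38
83 = 2×38 + 7
38 = 5×7 + 3
7 = 2×3 + 1
3 = 3×1 + 0
gcd(453, 989) = 1, so the inverse exists.
Back-substitute for 1:
1 = 1×7 − 2×3
  = −2×38 + 11×7
  = 11×83 − 24×38
  = −24×453 + 131×83
  = 131×989 − 286×453
So 453⁻¹ ≡ −286 ≡ 703 (mod 989).

703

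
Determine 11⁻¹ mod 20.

20 = 1·11 + 9
11 = 1·9 + 2
9 = 4·2 + 1
2 = 2·1 + 0
gcd(11, 20) = 1, so the inverse exists.
Bézout: 1 = 5·20 − 9·11.
So 11⁻¹ ≡ −9 ≡ 11 (mod 20).

11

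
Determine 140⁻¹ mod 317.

317 = 2×140 + 37
140 = 3×37 + 29
37 = 1×29 + 8
29 = 3×8 + 5
8 = 1×5 + 3
5 = 1×3 + 2
3 = 1×2 + 1
2 = 2×1 + 0
gcd(140, 317) = 1, so the inverse exists.
Back-substitute for 1:
1 = 1×3 − 1×2
  = −1×5 + 2×3
  = 2×8 − 3×5
  = −3×29 + 11×8
  = 11×37 − 14×29
  = −14×140 + 53×37
  = 53×317 − 120×140
So 140⁻¹ ≡ −120 ≡ 197 (mod 317).

197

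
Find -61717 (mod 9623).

-61717 = -7·9623 + 5644, so -61717 ≡ 5644 (mod 9623).

5644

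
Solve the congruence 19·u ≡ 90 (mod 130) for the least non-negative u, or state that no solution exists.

gcd(19, 130) = 1, so a unique solution mod 130 exists.
19⁻¹ ≡ 89 (mod 130).
u ≡ 89·90 ≡ 80 (mod 130).

80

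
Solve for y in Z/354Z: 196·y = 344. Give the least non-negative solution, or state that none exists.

74

gcd(196, 354) = 2, and 2 | 344, so solutions exist.
Divide through by 2: 98·y ≡ 172 mod 177.
98⁻¹ ≡ 56 (mod 177).
y ≡ 56·172 ≡ 74 (mod 177).
The smallest non-negative solution is y = 74.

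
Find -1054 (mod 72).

-1054 = -15×72 + 26, so -1054 ≡ 26 (mod 72).

26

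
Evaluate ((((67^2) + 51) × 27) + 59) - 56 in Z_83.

(67)^2 ≡ 7 (mod 83)
7 + 51 = 58
58 × 27 = 1566 ≡ 72 (mod 83)
72 + 59 = 131 ≡ 48 (mod 83)
48 - 56 = -8 ≡ 75 (mod 83)

75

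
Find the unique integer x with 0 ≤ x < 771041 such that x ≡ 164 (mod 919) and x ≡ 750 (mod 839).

919⁻¹ mod 839: 919×430 ≡ 1 (mod 839), so 919⁻¹ ≡ 430.
x = 164 + 919×((750 − 164)×430 mod 839) = 164 + 919×280 = 257484.

257484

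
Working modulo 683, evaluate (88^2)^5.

(88)^2 ≡ 231 (mod 683)
(231)^5 ≡ 642 (mod 683)

642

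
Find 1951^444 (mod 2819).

375

Compute successive squares:
444 in binary is 110111100, i.e. 444 = 256 + 128 + 32 + 16 + 8 + 4.
1951^1 ≡ 1951 (mod 2819)
1951^2 ≡ 1951^2 = 3806401 ≡ 751 (mod 2819)
1951^4 ≡ 751^2 = 564001 ≡ 201 (mod 2819)
1951^8 ≡ 201^2 = 40401 ≡ 935 (mod 2819)
1951^16 ≡ 935^2 = 874225 ≡ 335 (mod 2819)
1951^32 ≡ 335^2 = 112225 ≡ 2284 (mod 2819)
1951^64 ≡ 2284^2 = 5216656 ≡ 1506 (mod 2819)
1951^128 ≡ 1506^2 = 2268036 ≡ 1560 (mod 2819)
1951^256 ≡ 1560^2 = 2433600 ≡ 803 (mod 2819)
1951^444 = 1951^256 · 1951^128 · 1951^32 · 1951^16 · 1951^8 · 1951^4 ≡ 803 · 1560 · 2284 · 335 · 935 · 201 (mod 2819).
Accumulate the product:
803 · 1560 = 1252680 ≡ 1044
1044 · 2284 = 2384496 ≡ 2441
2441 · 335 = 817735 ≡ 225
225 · 935 = 210375 ≡ 1769
1769 · 201 = 355569 ≡ 375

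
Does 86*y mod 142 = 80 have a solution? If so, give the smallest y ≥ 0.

gcd(86, 142) = 2, and 2 | 80, so solutions exist.
Divide through by 2: 43*y ≡ 40 mod 71.
43⁻¹ ≡ 38 (mod 71).
y ≡ 38*40 ≡ 29 (mod 71).
The smallest non-negative solution is y = 29.

29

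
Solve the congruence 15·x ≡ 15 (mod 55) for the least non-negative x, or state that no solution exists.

1

gcd(15, 55) = 5, and 5 | 15, so solutions exist.
Divide through by 5: 3·x = 3 (mod 11).
3⁻¹ ≡ 4 (mod 11).
x ≡ 4·3 ≡ 1 (mod 11).
The smallest non-negative solution is x = 1.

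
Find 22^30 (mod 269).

By square-and-multiply:
30 in binary is 11110, i.e. 30 = 16 + 8 + 4 + 2.
22^1 ≡ 22 (mod 269)
22^2 ≡ 22^2 = 484 ≡ 215 (mod 269)
22^4 ≡ 215^2 = 46225 ≡ 226 (mod 269)
22^8 ≡ 226^2 = 51076 ≡ 235 (mod 269)
22^16 ≡ 235^2 = 55225 ≡ 80 (mod 269)
22^30 = 22^16 · 22^8 · 22^4 · 22^2 ≡ 80 · 235 · 226 · 215 (mod 269).
Accumulate the product:
80 · 235 = 18800 ≡ 239
239 · 226 = 54014 ≡ 214
214 · 215 = 46010 ≡ 11

11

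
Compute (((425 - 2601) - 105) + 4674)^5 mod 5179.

1879

425 - 2601 = -2176 ≡ 3003 (mod 5179)
3003 - 105 = 2898
2898 + 4674 = 7572 ≡ 2393 (mod 5179)
(2393)^5 ≡ 1879 (mod 5179)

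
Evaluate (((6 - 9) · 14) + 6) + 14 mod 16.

10

6 - 9 = -3 ≡ 13 (mod 16)
13 · 14 = 182 ≡ 6 (mod 16)
6 + 6 = 12
12 + 14 = 26 ≡ 10 (mod 16)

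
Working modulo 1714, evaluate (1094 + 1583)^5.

1095

1094 + 1583 = 2677 ≡ 963 (mod 1714)
(963)^5 ≡ 1095 (mod 1714)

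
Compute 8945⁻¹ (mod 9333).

By the extended Euclidean algorithm:
9333 = 1×8945 + 388
8945 = 23×388 + 21
388 = 18×21 + 10
21 = 2×10 + 1
10 = 10×1 + 0
gcd(8945, 9333) = 1, so the inverse exists.
Back-substitute for 1:
1 = 1×21 − 2×10
  = −2×388 + 37×21
  = 37×8945 − 853×388
  = −853×9333 + 890×8945
So 8945⁻¹ ≡ 890 (mod 9333).

890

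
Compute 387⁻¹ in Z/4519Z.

1880

Run the extended Euclidean algorithm:
4519 = 11*387 + 262
387 = 1*262 + 125
262 = 2*125 + 12
125 = 10*12 + 5
12 = 2*5 + 2
5 = 2*2 + 1
2 = 2*1 + 0
gcd(387, 4519) = 1, so the inverse exists.
Bézout: 1 = −161*4519 + 1880*387.
So 387⁻¹ ≡ 1880 (mod 4519).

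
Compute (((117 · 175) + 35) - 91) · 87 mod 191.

153

117 · 175 = 20475 ≡ 38 (mod 191)
38 + 35 = 73
73 - 91 = -18 ≡ 173 (mod 191)
173 · 87 = 15051 ≡ 153 (mod 191)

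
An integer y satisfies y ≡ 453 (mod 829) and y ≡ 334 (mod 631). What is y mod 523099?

361897

829⁻¹ mod 631: 829×341 ≡ 1 (mod 631), so 829⁻¹ ≡ 341.
y = 453 + 829×((334 − 453)×341 mod 631) = 453 + 829×436 = 361897.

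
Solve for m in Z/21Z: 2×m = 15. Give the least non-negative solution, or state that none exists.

gcd(2, 21) = 1, so a unique solution mod 21 exists.
2⁻¹ ≡ 11 (mod 21).
m ≡ 11×15 ≡ 18 (mod 21).

18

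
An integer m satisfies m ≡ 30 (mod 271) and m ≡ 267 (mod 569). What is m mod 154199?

271⁻¹ mod 569: 271·21 ≡ 1 (mod 569), so 271⁻¹ ≡ 21.
m = 30 + 271·((267 − 30)·21 mod 569) = 30 + 271·425 = 115205.
Check: 115205 mod 271 = 30, 115205 mod 569 = 267. ✓

115205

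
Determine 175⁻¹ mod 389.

Run the extended Euclidean algorithm:
389 = 2×175 + 39
175 = 4×39 + 19
39 = 2×19 + 1
19 = 19×1 + 0
gcd(175, 389) = 1, so the inverse exists.
Bézout: 1 = 9×389 − 20×175.
So 175⁻¹ ≡ −20 ≡ 369 (mod 389).

369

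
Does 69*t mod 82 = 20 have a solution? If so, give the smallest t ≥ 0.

gcd(69, 82) = 1, so a unique solution mod 82 exists.
69⁻¹ ≡ 63 (mod 82).
t ≡ 63*20 ≡ 30 (mod 82).

30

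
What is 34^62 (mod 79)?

62 in binary is 111110, i.e. 62 = 32 + 16 + 8 + 4 + 2.
34^1 ≡ 34 (mod 79)
34^2 ≡ 34^2 = 1156 ≡ 50 (mod 79)
34^4 ≡ 50^2 = 2500 ≡ 51 (mod 79)
34^8 ≡ 51^2 = 2601 ≡ 73 (mod 79)
34^16 ≡ 73^2 = 5329 ≡ 36 (mod 79)
34^32 ≡ 36^2 = 1296 ≡ 32 (mod 79)
34^62 = 34^32 × 34^16 × 34^8 × 34^4 × 34^2 ≡ 32 × 36 × 73 × 51 × 50 (mod 79).
Accumulate the product:
32 × 36 = 1152 ≡ 46
46 × 73 = 3358 ≡ 40
40 × 51 = 2040 ≡ 65
65 × 50 = 3250 ≡ 11

11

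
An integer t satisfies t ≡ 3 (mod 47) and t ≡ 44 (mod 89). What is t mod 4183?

47⁻¹ mod 89: 47×36 ≡ 1 (mod 89), so 47⁻¹ ≡ 36.
t = 3 + 47×((44 − 3)×36 mod 89) = 3 + 47×52 = 2447.

2447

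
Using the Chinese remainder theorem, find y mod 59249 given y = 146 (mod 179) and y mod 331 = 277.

12855

179⁻¹ mod 331: 179*233 ≡ 1 (mod 331), so 179⁻¹ ≡ 233.
y = 146 + 179*((277 − 146)*233 mod 331) = 146 + 179*71 = 12855.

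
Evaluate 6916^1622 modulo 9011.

8743

Using repeated squaring:
1622 in binary is 11001010110, i.e. 1622 = 1024 + 512 + 64 + 16 + 4 + 2.
6916^1 ≡ 6916 (mod 9011)
6916^2 ≡ 6916^2 = 47831056 ≡ 668 (mod 9011)
6916^4 ≡ 668^2 = 446224 ≡ 4685 (mod 9011)
6916^8 ≡ 4685^2 = 21949225 ≡ 7440 (mod 9011)
6916^16 ≡ 7440^2 = 55353600 ≡ 8038 (mod 9011)
6916^32 ≡ 8038^2 = 64609444 ≡ 574 (mod 9011)
6916^64 ≡ 574^2 = 329476 ≡ 5080 (mod 9011)
6916^128 ≡ 5080^2 = 25806400 ≡ 7907 (mod 9011)
6916^256 ≡ 7907^2 = 62520649 ≡ 2331 (mod 9011)
6916^512 ≡ 2331^2 = 5433561 ≡ 8939 (mod 9011)
6916^1024 ≡ 8939^2 = 79905721 ≡ 5184 (mod 9011)
6916^1622 = 6916^1024 × 6916^512 × 6916^64 × 6916^16 × 6916^4 × 6916^2 ≡ 5184 × 8939 × 5080 × 8038 × 4685 × 668 (mod 9011).
Accumulate the product:
5184 × 8939 = 46339776 ≡ 5214
5214 × 5080 = 26487120 ≡ 3791
3791 × 8038 = 30472058 ≡ 5867
5867 × 4685 = 27486895 ≡ 3345
3345 × 668 = 2234460 ≡ 8743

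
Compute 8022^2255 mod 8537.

Using repeated squaring:
2255 in binary is 100011001111, i.e. 2255 = 2048 + 128 + 64 + 8 + 4 + 2 + 1.
8022^1 ≡ 8022 (mod 8537)
8022^2 ≡ 8022^2 = 64352484 ≡ 578 (mod 8537)
8022^4 ≡ 578^2 = 334084 ≡ 1141 (mod 8537)
8022^8 ≡ 1141^2 = 1301881 ≡ 4257 (mod 8537)
8022^16 ≡ 4257^2 = 18122049 ≡ 6535 (mod 8537)
8022^32 ≡ 6535^2 = 42706225 ≡ 4151 (mod 8537)
8022^64 ≡ 4151^2 = 17230801 ≡ 3135 (mod 8537)
8022^128 ≡ 3135^2 = 9828225 ≡ 2138 (mod 8537)
8022^256 ≡ 2138^2 = 4571044 ≡ 3749 (mod 8537)
8022^512 ≡ 3749^2 = 14055001 ≡ 3099 (mod 8537)
8022^1024 ≡ 3099^2 = 9603801 ≡ 8213 (mod 8537)
8022^2048 ≡ 8213^2 = 67453369 ≡ 2532 (mod 8537)
8022^2255 = 8022^2048 × 8022^128 × 8022^64 × 8022^8 × 8022^4 × 8022^2 × 8022^1 ≡ 2532 × 2138 × 3135 × 4257 × 1141 × 578 × 8022 (mod 8537).
Accumulate the product:
2532 × 2138 = 5413416 ≡ 958
958 × 3135 = 3003330 ≡ 6843
6843 × 4257 = 29130651 ≡ 2407
2407 × 1141 = 2746387 ≡ 6010
6010 × 578 = 3473780 ≡ 7758
7758 × 8022 = 62234676 ≡ 8483

8483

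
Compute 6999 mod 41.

6999 = 170·41 + 29, so 6999 ≡ 29 (mod 41).

29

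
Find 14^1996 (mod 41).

40

Compute successive squares:
1996 in binary is 11111001100, i.e. 1996 = 1024 + 512 + 256 + 128 + 64 + 8 + 4.
14^1 ≡ 14 (mod 41)
14^2 ≡ 14^2 = 196 ≡ 32 (mod 41)
14^4 ≡ 32^2 = 1024 ≡ 40 (mod 41)
14^8 ≡ 40^2 = 1600 ≡ 1 (mod 41)
14^16 ≡ 1^2 = 1 (mod 41)
14^32 ≡ 1^2 = 1 (mod 41)
14^64 ≡ 1^2 = 1 (mod 41)
14^128 ≡ 1^2 = 1 (mod 41)
14^256 ≡ 1^2 = 1 (mod 41)
14^512 ≡ 1^2 = 1 (mod 41)
14^1024 ≡ 1^2 = 1 (mod 41)
14^1996 = 14^1024 × 14^512 × 14^256 × 14^128 × 14^64 × 14^8 × 14^4 ≡ 1 × 1 × 1 × 1 × 1 × 1 × 40 (mod 41).
Accumulate the product:
1 × 1 = 1
1 × 1 = 1
1 × 1 = 1
1 × 1 = 1
1 × 1 = 1
1 × 40 = 40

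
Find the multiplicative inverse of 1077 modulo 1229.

Apply the Euclidean algorithm and back-substitute:
1229 = 1×1077 + 152
1077 = 7×152 + 13
152 = 11×13 + 9
13 = 1×9 + 4
9 = 2×4 + 1
4 = 4×1 + 0
gcd(1077, 1229) = 1, so the inverse exists.
Bézout: 1 = 248×1229 − 283×1077.
So 1077⁻¹ ≡ −283 ≡ 946 (mod 1229).

946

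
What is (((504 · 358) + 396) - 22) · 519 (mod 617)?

504 · 358 = 180432 ≡ 268 (mod 617)
268 + 396 = 664 ≡ 47 (mod 617)
47 - 22 = 25
25 · 519 = 12975 ≡ 18 (mod 617)

18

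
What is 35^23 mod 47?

46

Compute successive squares:
23 in binary is 10111, i.e. 23 = 16 + 4 + 2 + 1.
35^1 ≡ 35 (mod 47)
35^2 ≡ 35^2 = 1225 ≡ 3 (mod 47)
35^4 ≡ 3^2 = 9 (mod 47)
35^8 ≡ 9^2 = 81 ≡ 34 (mod 47)
35^16 ≡ 34^2 = 1156 ≡ 28 (mod 47)
35^23 = 35^16 * 35^4 * 35^2 * 35^1 ≡ 28 * 9 * 3 * 35 (mod 47).
Accumulate the product:
28 * 9 = 252 ≡ 17
17 * 3 = 51 ≡ 4
4 * 35 = 140 ≡ 46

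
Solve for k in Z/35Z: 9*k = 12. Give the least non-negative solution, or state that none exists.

13

gcd(9, 35) = 1, so a unique solution mod 35 exists.
9⁻¹ ≡ 4 (mod 35).
k ≡ 4*12 ≡ 13 (mod 35).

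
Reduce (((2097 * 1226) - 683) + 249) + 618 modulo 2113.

2097 * 1226 = 2570922 ≡ 1514 (mod 2113)
1514 - 683 = 831
831 + 249 = 1080
1080 + 618 = 1698

1698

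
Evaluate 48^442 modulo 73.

442 in binary is 110111010, i.e. 442 = 256 + 128 + 32 + 16 + 8 + 2.
48^1 ≡ 48 (mod 73)
48^2 ≡ 48^2 = 2304 ≡ 41 (mod 73)
48^4 ≡ 41^2 = 1681 ≡ 2 (mod 73)
48^8 ≡ 2^2 = 4 (mod 73)
48^16 ≡ 4^2 = 16 (mod 73)
48^32 ≡ 16^2 = 256 ≡ 37 (mod 73)
48^64 ≡ 37^2 = 1369 ≡ 55 (mod 73)
48^128 ≡ 55^2 = 3025 ≡ 32 (mod 73)
48^256 ≡ 32^2 = 1024 ≡ 2 (mod 73)
48^442 = 48^256 × 48^128 × 48^32 × 48^16 × 48^8 × 48^2 ≡ 2 × 32 × 37 × 16 × 4 × 41 (mod 73).
Accumulate the product:
2 × 32 = 64
64 × 37 = 2368 ≡ 32
32 × 16 = 512 ≡ 1
1 × 4 = 4
4 × 41 = 164 ≡ 18

18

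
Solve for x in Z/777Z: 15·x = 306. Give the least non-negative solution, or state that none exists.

gcd(15, 777) = 3, and 3 | 306, so solutions exist.
Divide through by 3: 5·x ≡ 102 mod 259.
5⁻¹ ≡ 52 (mod 259).
x ≡ 52·102 ≡ 124 (mod 259).
The smallest non-negative solution is x = 124.

124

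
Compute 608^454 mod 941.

Compute successive squares:
608^1 ≡ 608 (mod 941)
608^2 ≡ 608^2 = 369664 ≡ 792 (mod 941)
608^4 ≡ 792^2 = 627264 ≡ 558 (mod 941)
608^8 ≡ 558^2 = 311364 ≡ 834 (mod 941)
608^16 ≡ 834^2 = 695556 ≡ 157 (mod 941)
608^32 ≡ 157^2 = 24649 ≡ 183 (mod 941)
608^64 ≡ 183^2 = 33489 ≡ 554 (mod 941)
608^128 ≡ 554^2 = 306916 ≡ 150 (mod 941)
608^256 ≡ 150^2 = 22500 ≡ 857 (mod 941)
608^454 = 608^256 * 608^128 * 608^64 * 608^4 * 608^2 ≡ 857 * 150 * 554 * 558 * 792 (mod 941).
Accumulate the product:
857 * 150 = 128550 ≡ 574
574 * 554 = 317996 ≡ 879
879 * 558 = 490482 ≡ 221
221 * 792 = 175032 ≡ 6

6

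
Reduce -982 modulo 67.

-982 = -15·67 + 23, so -982 ≡ 23 (mod 67).

23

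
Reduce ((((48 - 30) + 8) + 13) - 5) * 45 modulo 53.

48 - 30 = 18
18 + 8 = 26
26 + 13 = 39
39 - 5 = 34
34 * 45 = 1530 ≡ 46 (mod 53)

46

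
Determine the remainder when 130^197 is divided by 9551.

Compute successive squares:
197 in binary is 11000101, i.e. 197 = 128 + 64 + 4 + 1.
130^1 ≡ 130 (mod 9551)
130^2 ≡ 130^2 = 16900 ≡ 7349 (mod 9551)
130^4 ≡ 7349^2 = 54007801 ≡ 6447 (mod 9551)
130^8 ≡ 6447^2 = 41563809 ≡ 7408 (mod 9551)
130^16 ≡ 7408^2 = 54878464 ≡ 7969 (mod 9551)
130^32 ≡ 7969^2 = 63504961 ≡ 362 (mod 9551)
130^64 ≡ 362^2 = 131044 ≡ 6881 (mod 9551)
130^128 ≡ 6881^2 = 47348161 ≡ 3854 (mod 9551)
130^197 = 130^128 · 130^64 · 130^4 · 130^1 ≡ 3854 · 6881 · 6447 · 130 (mod 9551).
Accumulate the product:
3854 · 6881 = 26519374 ≡ 5798
5798 · 6447 = 37379706 ≡ 6643
6643 · 130 = 863590 ≡ 4000

4000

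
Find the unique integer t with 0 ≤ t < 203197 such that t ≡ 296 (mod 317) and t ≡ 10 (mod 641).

142312

317⁻¹ mod 641: 317*366 ≡ 1 (mod 641), so 317⁻¹ ≡ 366.
t = 296 + 317*((10 − 296)*366 mod 641) = 296 + 317*448 = 142312.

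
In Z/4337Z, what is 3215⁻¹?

2269

Run the extended Euclidean algorithm:
4337 = 1·3215 + 1122
3215 = 2·1122 + 971
1122 = 1·971 + 151
971 = 6·151 + 65
151 = 2·65 + 21
65 = 3·21 + 2
21 = 10·2 + 1
2 = 2·1 + 0
gcd(3215, 4337) = 1, so the inverse exists.
Bézout: 1 = 1533·4337 − 2068·3215.
So 3215⁻¹ ≡ −2068 ≡ 2269 (mod 4337).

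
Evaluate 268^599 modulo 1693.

By square-and-multiply:
599 in binary is 1001010111, i.e. 599 = 512 + 64 + 16 + 4 + 2 + 1.
268^1 ≡ 268 (mod 1693)
268^2 ≡ 268^2 = 71824 ≡ 718 (mod 1693)
268^4 ≡ 718^2 = 515524 ≡ 852 (mod 1693)
268^8 ≡ 852^2 = 725904 ≡ 1300 (mod 1693)
268^16 ≡ 1300^2 = 1690000 ≡ 386 (mod 1693)
268^32 ≡ 386^2 = 148996 ≡ 12 (mod 1693)
268^64 ≡ 12^2 = 144 (mod 1693)
268^128 ≡ 144^2 = 20736 ≡ 420 (mod 1693)
268^256 ≡ 420^2 = 176400 ≡ 328 (mod 1693)
268^512 ≡ 328^2 = 107584 ≡ 925 (mod 1693)
268^599 = 268^512 · 268^64 · 268^16 · 268^4 · 268^2 · 268^1 ≡ 925 · 144 · 386 · 852 · 718 · 268 (mod 1693).
Accumulate the product:
925 · 144 = 133200 ≡ 1146
1146 · 386 = 442356 ≡ 483
483 · 852 = 411516 ≡ 117
117 · 718 = 84006 ≡ 1049
1049 · 268 = 281132 ≡ 94

94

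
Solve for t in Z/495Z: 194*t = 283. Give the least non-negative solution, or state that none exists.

152

gcd(194, 495) = 1, so a unique solution mod 495 exists.
194⁻¹ ≡ 74 (mod 495).
t ≡ 74*283 ≡ 152 (mod 495).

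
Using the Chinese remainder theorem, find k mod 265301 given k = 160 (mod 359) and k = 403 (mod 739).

359⁻¹ mod 739: 359×387 ≡ 1 (mod 739), so 359⁻¹ ≡ 387.
k = 160 + 359×((403 − 160)×387 mod 739) = 160 + 359×188 = 67652.
Check: 67652 mod 359 = 160, 67652 mod 739 = 403. ✓

67652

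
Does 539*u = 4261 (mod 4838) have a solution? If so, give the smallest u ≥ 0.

gcd(539, 4838) = 1, so a unique solution mod 4838 exists.
539⁻¹ ≡ 745 (mod 4838).
u ≡ 745*4261 ≡ 717 (mod 4838).

717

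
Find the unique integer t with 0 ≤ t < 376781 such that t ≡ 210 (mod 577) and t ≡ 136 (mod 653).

109840

577⁻¹ mod 653: 577·421 ≡ 1 (mod 653), so 577⁻¹ ≡ 421.
t = 210 + 577·((136 − 210)·421 mod 653) = 210 + 577·190 = 109840.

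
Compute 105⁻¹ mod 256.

Apply the Euclidean algorithm and back-substitute:
256 = 2*105 + 46
105 = 2*46 + 13
46 = 3*13 + 7
13 = 1*7 + 6
7 = 1*6 + 1
6 = 6*1 + 0
gcd(105, 256) = 1, so the inverse exists.
Bézout: 1 = 16*256 − 39*105.
So 105⁻¹ ≡ −39 ≡ 217 (mod 256).

217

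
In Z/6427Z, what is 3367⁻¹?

4501

By the extended Euclidean algorithm:
6427 = 1×3367 + 3060
3367 = 1×3060 + 307
3060 = 9×307 + 297
307 = 1×297 + 10
297 = 29×10 + 7
10 = 1×7 + 3
7 = 2×3 + 1
3 = 3×1 + 0
gcd(3367, 6427) = 1, so the inverse exists.
Back-substitute for 1:
1 = 1×7 − 2×3
  = −2×10 + 3×7
  = 3×297 − 89×10
  = −89×307 + 92×297
  = 92×3060 − 917×307
  = −917×3367 + 1009×3060
  = 1009×6427 − 1926×3367
So 3367⁻¹ ≡ −1926 ≡ 4501 (mod 6427).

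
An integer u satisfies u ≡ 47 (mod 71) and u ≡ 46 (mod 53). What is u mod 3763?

71⁻¹ mod 53: 71*3 ≡ 1 (mod 53), so 71⁻¹ ≡ 3.
u = 47 + 71*((46 − 47)*3 mod 53) = 47 + 71*50 = 3597.

3597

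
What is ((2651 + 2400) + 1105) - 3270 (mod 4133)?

2651 + 2400 = 5051 ≡ 918 (mod 4133)
918 + 1105 = 2023
2023 - 3270 = -1247 ≡ 2886 (mod 4133)

2886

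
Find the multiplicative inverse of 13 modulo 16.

5

By the extended Euclidean algorithm:
16 = 1·13 + 3
13 = 4·3 + 1
3 = 3·1 + 0
gcd(13, 16) = 1, so the inverse exists.
Bézout: 1 = −4·16 + 5·13.
So 13⁻¹ ≡ 5 (mod 16).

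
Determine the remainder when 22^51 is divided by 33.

22

Compute successive squares:
51 in binary is 110011, i.e. 51 = 32 + 16 + 2 + 1.
22^1 ≡ 22 (mod 33)
22^2 ≡ 22^2 = 484 ≡ 22 (mod 33)
22^4 ≡ 22^2 = 484 ≡ 22 (mod 33)
22^8 ≡ 22^2 = 484 ≡ 22 (mod 33)
22^16 ≡ 22^2 = 484 ≡ 22 (mod 33)
22^32 ≡ 22^2 = 484 ≡ 22 (mod 33)
22^51 = 22^32 · 22^16 · 22^2 · 22^1 ≡ 22 · 22 · 22 · 22 (mod 33).
Accumulate the product:
22 · 22 = 484 ≡ 22
22 · 22 = 484 ≡ 22
22 · 22 = 484 ≡ 22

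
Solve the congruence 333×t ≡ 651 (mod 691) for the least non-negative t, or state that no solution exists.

gcd(333, 691) = 1, so a unique solution mod 691 exists.
333⁻¹ ≡ 608 (mod 691).
t ≡ 608×651 ≡ 556 (mod 691).

556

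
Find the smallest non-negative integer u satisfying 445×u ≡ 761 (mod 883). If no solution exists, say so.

722

gcd(445, 883) = 1, so a unique solution mod 883 exists.
445⁻¹ ≡ 631 (mod 883).
u ≡ 631×761 ≡ 722 (mod 883).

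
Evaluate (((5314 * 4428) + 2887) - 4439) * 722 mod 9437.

5314 * 4428 = 23530392 ≡ 3951 (mod 9437)
3951 + 2887 = 6838
6838 - 4439 = 2399
2399 * 722 = 1732078 ≡ 5107 (mod 9437)

5107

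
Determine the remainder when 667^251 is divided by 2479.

667^1 ≡ 667 (mod 2479)
667^2 ≡ 667^2 = 444889 ≡ 1148 (mod 2479)
667^4 ≡ 1148^2 = 1317904 ≡ 1555 (mod 2479)
667^8 ≡ 1555^2 = 2418025 ≡ 1000 (mod 2479)
667^16 ≡ 1000^2 = 1000000 ≡ 963 (mod 2479)
667^32 ≡ 963^2 = 927369 ≡ 223 (mod 2479)
667^64 ≡ 223^2 = 49729 ≡ 149 (mod 2479)
667^128 ≡ 149^2 = 22201 ≡ 2369 (mod 2479)
667^251 = 667^128 × 667^64 × 667^32 × 667^16 × 667^8 × 667^2 × 667^1 ≡ 2369 × 149 × 223 × 963 × 1000 × 1148 × 667 (mod 2479).
Accumulate the product:
2369 × 149 = 352981 ≡ 963
963 × 223 = 214749 ≡ 1555
1555 × 963 = 1497465 ≡ 149
149 × 1000 = 149000 ≡ 260
260 × 1148 = 298480 ≡ 1000
1000 × 667 = 667000 ≡ 149

149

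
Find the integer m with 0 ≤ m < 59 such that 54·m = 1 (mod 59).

59 = 1·54 + 5
54 = 10·5 + 4
5 = 1·4 + 1
4 = 4·1 + 0
gcd(54, 59) = 1, so the inverse exists.
Bézout: 1 = 11·59 − 12·54.
So 54⁻¹ ≡ −12 ≡ 47 (mod 59).

47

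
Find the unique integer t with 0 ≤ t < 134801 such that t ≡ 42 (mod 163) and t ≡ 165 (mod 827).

92789

163⁻¹ mod 827: 163*482 ≡ 1 (mod 827), so 163⁻¹ ≡ 482.
t = 42 + 163*((165 − 42)*482 mod 827) = 42 + 163*569 = 92789.
Check: 92789 mod 163 = 42, 92789 mod 827 = 165. ✓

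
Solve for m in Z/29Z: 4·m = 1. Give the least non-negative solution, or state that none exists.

22

gcd(4, 29) = 1, so a unique solution mod 29 exists.
4⁻¹ ≡ 22 (mod 29).
m ≡ 22·1 ≡ 22 (mod 29).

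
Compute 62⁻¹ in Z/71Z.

63

Run the extended Euclidean algorithm:
71 = 1·62 + 9
62 = 6·9 + 8
9 = 1·8 + 1
8 = 8·1 + 0
gcd(62, 71) = 1, so the inverse exists.
Bézout: 1 = 7·71 − 8·62.
So 62⁻¹ ≡ −8 ≡ 63 (mod 71).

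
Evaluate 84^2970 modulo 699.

84^1 ≡ 84 (mod 699)
84^2 ≡ 84^2 = 7056 ≡ 66 (mod 699)
84^4 ≡ 66^2 = 4356 ≡ 162 (mod 699)
84^8 ≡ 162^2 = 26244 ≡ 381 (mod 699)
84^16 ≡ 381^2 = 145161 ≡ 468 (mod 699)
84^32 ≡ 468^2 = 219024 ≡ 237 (mod 699)
84^64 ≡ 237^2 = 56169 ≡ 249 (mod 699)
84^128 ≡ 249^2 = 62001 ≡ 489 (mod 699)
84^256 ≡ 489^2 = 239121 ≡ 63 (mod 699)
84^512 ≡ 63^2 = 3969 ≡ 474 (mod 699)
84^1024 ≡ 474^2 = 224676 ≡ 297 (mod 699)
84^2048 ≡ 297^2 = 88209 ≡ 135 (mod 699)
84^2970 = 84^2048 * 84^512 * 84^256 * 84^128 * 84^16 * 84^8 * 84^2 ≡ 135 * 474 * 63 * 489 * 468 * 381 * 66 (mod 699).
Accumulate the product:
135 * 474 = 63990 ≡ 381
381 * 63 = 24003 ≡ 237
237 * 489 = 115893 ≡ 558
558 * 468 = 261144 ≡ 417
417 * 381 = 158877 ≡ 204
204 * 66 = 13464 ≡ 183

183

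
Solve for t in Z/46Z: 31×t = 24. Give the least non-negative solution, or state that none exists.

gcd(31, 46) = 1, so a unique solution mod 46 exists.
31⁻¹ ≡ 3 (mod 46).
t ≡ 3×24 ≡ 26 (mod 46).

26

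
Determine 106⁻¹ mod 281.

114

Apply the Euclidean algorithm and back-substitute:
281 = 2*106 + 69
106 = 1*69 + 37
69 = 1*37 + 32
37 = 1*32 + 5
32 = 6*5 + 2
5 = 2*2 + 1
2 = 2*1 + 0
gcd(106, 281) = 1, so the inverse exists.
Bézout: 1 = −43*281 + 114*106.
So 106⁻¹ ≡ 114 (mod 281).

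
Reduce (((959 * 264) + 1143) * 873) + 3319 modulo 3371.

959 * 264 = 253176 ≡ 351 (mod 3371)
351 + 1143 = 1494
1494 * 873 = 1304262 ≡ 3056 (mod 3371)
3056 + 3319 = 6375 ≡ 3004 (mod 3371)

3004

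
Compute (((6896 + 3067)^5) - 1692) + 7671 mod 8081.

6896 + 3067 = 9963 ≡ 1882 (mod 8081)
(1882)^5 ≡ 699 (mod 8081)
699 - 1692 = -993 ≡ 7088 (mod 8081)
7088 + 7671 = 14759 ≡ 6678 (mod 8081)

6678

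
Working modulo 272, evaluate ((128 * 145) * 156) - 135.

128 * 145 = 18560 ≡ 64 (mod 272)
64 * 156 = 9984 ≡ 192 (mod 272)
192 - 135 = 57

57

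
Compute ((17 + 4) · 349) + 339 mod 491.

17 + 4 = 21
21 · 349 = 7329 ≡ 455 (mod 491)
455 + 339 = 794 ≡ 303 (mod 491)

303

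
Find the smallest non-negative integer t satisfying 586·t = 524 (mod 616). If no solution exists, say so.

270

gcd(586, 616) = 2, and 2 | 524, so solutions exist.
Divide through by 2: 293·t mod 308 = 262.
293⁻¹ ≡ 41 (mod 308).
t ≡ 41·262 ≡ 270 (mod 308).
The smallest non-negative solution is t = 270.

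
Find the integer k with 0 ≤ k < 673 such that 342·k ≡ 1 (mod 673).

673 = 1·342 + 331
342 = 1·331 + 11
331 = 30·11 + 1
11 = 11·1 + 0
gcd(342, 673) = 1, so the inverse exists.
Bézout: 1 = 31·673 − 61·342.
So 342⁻¹ ≡ −61 ≡ 612 (mod 673).

612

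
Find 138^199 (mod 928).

199 in binary is 11000111, i.e. 199 = 128 + 64 + 4 + 2 + 1.
138^1 ≡ 138 (mod 928)
138^2 ≡ 138^2 = 19044 ≡ 484 (mod 928)
138^4 ≡ 484^2 = 234256 ≡ 400 (mod 928)
138^8 ≡ 400^2 = 160000 ≡ 384 (mod 928)
138^16 ≡ 384^2 = 147456 ≡ 832 (mod 928)
138^32 ≡ 832^2 = 692224 ≡ 864 (mod 928)
138^64 ≡ 864^2 = 746496 ≡ 384 (mod 928)
138^128 ≡ 384^2 = 147456 ≡ 832 (mod 928)
138^199 = 138^128 × 138^64 × 138^4 × 138^2 × 138^1 ≡ 832 × 384 × 400 × 484 × 138 (mod 928).
Accumulate the product:
832 × 384 = 319488 ≡ 256
256 × 400 = 102400 ≡ 320
320 × 484 = 154880 ≡ 832
832 × 138 = 114816 ≡ 672

672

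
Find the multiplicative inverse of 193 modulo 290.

290 = 1*193 + 97
193 = 1*97 + 96
97 = 1*96 + 1
96 = 96*1 + 0
gcd(193, 290) = 1, so the inverse exists.
Bézout: 1 = 2*290 − 3*193.
So 193⁻¹ ≡ −3 ≡ 287 (mod 290).

287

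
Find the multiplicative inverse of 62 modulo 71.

63

Apply the Euclidean algorithm and back-substitute:
71 = 1×62 + 9
62 = 6×9 + 8
9 = 1×8 + 1
8 = 8×1 + 0
gcd(62, 71) = 1, so the inverse exists.
Back-substitute for 1:
1 = 1×9 − 1×8
  = −1×62 + 7×9
  = 7×71 − 8×62
So 62⁻¹ ≡ −8 ≡ 63 (mod 71).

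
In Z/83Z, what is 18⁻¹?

60

83 = 4×18 + 11
18 = 1×11 + 7
11 = 1×7 + 4
7 = 1×4 + 3
4 = 1×3 + 1
3 = 3×1 + 0
gcd(18, 83) = 1, so the inverse exists.
Bézout: 1 = 5×83 − 23×18.
So 18⁻¹ ≡ −23 ≡ 60 (mod 83).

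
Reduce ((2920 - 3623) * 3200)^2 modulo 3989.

2515

2920 - 3623 = -703 ≡ 3286 (mod 3989)
3286 * 3200 = 10515200 ≡ 196 (mod 3989)
(196)^2 ≡ 2515 (mod 3989)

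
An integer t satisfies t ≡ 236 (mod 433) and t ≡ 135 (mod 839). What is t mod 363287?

433⁻¹ mod 839: 433×808 ≡ 1 (mod 839), so 433⁻¹ ≡ 808.
t = 236 + 433×((135 − 236)×808 mod 839) = 236 + 433×614 = 266098.
Check: 266098 mod 433 = 236, 266098 mod 839 = 135. ✓

266098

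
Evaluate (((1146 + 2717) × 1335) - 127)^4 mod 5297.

2750

1146 + 2717 = 3863
3863 × 1335 = 5157105 ≡ 3124 (mod 5297)
3124 - 127 = 2997
(2997)^4 ≡ 2750 (mod 5297)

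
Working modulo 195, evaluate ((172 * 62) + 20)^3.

172 * 62 = 10664 ≡ 134 (mod 195)
134 + 20 = 154
(154)^3 ≡ 109 (mod 195)

109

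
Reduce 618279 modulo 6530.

618279 = 94×6530 + 4459, so 618279 ≡ 4459 (mod 6530).

4459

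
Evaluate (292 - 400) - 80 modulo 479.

291

292 - 400 = -108 ≡ 371 (mod 479)
371 - 80 = 291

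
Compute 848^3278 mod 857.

453

848^1 ≡ 848 (mod 857)
848^2 ≡ 848^2 = 719104 ≡ 81 (mod 857)
848^4 ≡ 81^2 = 6561 ≡ 562 (mod 857)
848^8 ≡ 562^2 = 315844 ≡ 468 (mod 857)
848^16 ≡ 468^2 = 219024 ≡ 489 (mod 857)
848^32 ≡ 489^2 = 239121 ≡ 18 (mod 857)
848^64 ≡ 18^2 = 324 (mod 857)
848^128 ≡ 324^2 = 104976 ≡ 422 (mod 857)
848^256 ≡ 422^2 = 178084 ≡ 685 (mod 857)
848^512 ≡ 685^2 = 469225 ≡ 446 (mod 857)
848^1024 ≡ 446^2 = 198916 ≡ 92 (mod 857)
848^2048 ≡ 92^2 = 8464 ≡ 751 (mod 857)
848^3278 = 848^2048 · 848^1024 · 848^128 · 848^64 · 848^8 · 848^4 · 848^2 ≡ 751 · 92 · 422 · 324 · 468 · 562 · 81 (mod 857).
Accumulate the product:
751 · 92 = 69092 ≡ 532
532 · 422 = 224504 ≡ 827
827 · 324 = 267948 ≡ 564
564 · 468 = 263952 ≡ 853
853 · 562 = 479386 ≡ 323
323 · 81 = 26163 ≡ 453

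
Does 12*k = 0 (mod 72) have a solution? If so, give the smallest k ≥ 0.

gcd(12, 72) = 12, and 12 | 0, so solutions exist.
Divide through by 12: 1*k ≡ 0 (mod 6).
1⁻¹ ≡ 1 (mod 6).
k ≡ 1*0 ≡ 0 (mod 6).
The smallest non-negative solution is k = 0.

0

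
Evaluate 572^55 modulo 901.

683

572^1 ≡ 572 (mod 901)
572^2 ≡ 572^2 = 327184 ≡ 121 (mod 901)
572^4 ≡ 121^2 = 14641 ≡ 225 (mod 901)
572^8 ≡ 225^2 = 50625 ≡ 169 (mod 901)
572^16 ≡ 169^2 = 28561 ≡ 630 (mod 901)
572^32 ≡ 630^2 = 396900 ≡ 460 (mod 901)
572^55 = 572^32 · 572^16 · 572^4 · 572^2 · 572^1 ≡ 460 · 630 · 225 · 121 · 572 (mod 901).
Accumulate the product:
460 · 630 = 289800 ≡ 579
579 · 225 = 130275 ≡ 531
531 · 121 = 64251 ≡ 280
280 · 572 = 160160 ≡ 683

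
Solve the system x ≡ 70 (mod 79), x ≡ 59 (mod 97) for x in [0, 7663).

544

79⁻¹ mod 97: 79·70 ≡ 1 (mod 97), so 79⁻¹ ≡ 70.
x = 70 + 79·((59 − 70)·70 mod 97) = 70 + 79·6 = 544.
Check: 544 mod 79 = 70, 544 mod 97 = 59. ✓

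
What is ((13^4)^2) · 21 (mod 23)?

(13)^4 ≡ 18 (mod 23)
(18)^2 ≡ 2 (mod 23)
2 · 21 = 42 ≡ 19 (mod 23)

19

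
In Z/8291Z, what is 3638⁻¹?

Apply the Euclidean algorithm and back-substitute:
8291 = 2*3638 + 1015
3638 = 3*1015 + 593
1015 = 1*593 + 422
593 = 1*422 + 171
422 = 2*171 + 80
171 = 2*80 + 11
80 = 7*11 + 3
11 = 3*3 + 2
3 = 1*2 + 1
2 = 2*1 + 0
gcd(3638, 8291) = 1, so the inverse exists.
Back-substitute for 1:
1 = 1*3 − 1*2
  = −1*11 + 4*3
  = 4*80 − 29*11
  = −29*171 + 62*80
  = 62*422 − 153*171
  = −153*593 + 215*422
  = 215*1015 − 368*593
  = −368*3638 + 1319*1015
  = 1319*8291 − 3006*3638
So 3638⁻¹ ≡ −3006 ≡ 5285 (mod 8291).

5285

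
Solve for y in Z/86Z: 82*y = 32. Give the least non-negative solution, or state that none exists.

35

gcd(82, 86) = 2, and 2 | 32, so solutions exist.
Divide through by 2: 41*y ≡ 16 (mod 43).
41⁻¹ ≡ 21 (mod 43).
y ≡ 21*16 ≡ 35 (mod 43).
The smallest non-negative solution is y = 35.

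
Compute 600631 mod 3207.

600631 = 187·3207 + 922, so 600631 ≡ 922 (mod 3207).

922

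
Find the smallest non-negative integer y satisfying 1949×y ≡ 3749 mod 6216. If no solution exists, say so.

gcd(1949, 6216) = 1, so a unique solution mod 6216 exists.
1949⁻¹ ≡ 1853 (mod 6216).
y ≡ 1853×3749 ≡ 3625 (mod 6216).

3625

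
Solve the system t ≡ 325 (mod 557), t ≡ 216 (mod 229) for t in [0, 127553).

78305

557⁻¹ mod 229: 557·192 ≡ 1 (mod 229), so 557⁻¹ ≡ 192.
t = 325 + 557·((216 − 325)·192 mod 229) = 325 + 557·140 = 78305.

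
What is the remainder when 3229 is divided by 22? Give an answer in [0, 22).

3229 = 146*22 + 17, so 3229 ≡ 17 (mod 22).

17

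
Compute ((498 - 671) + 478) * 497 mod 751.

498 - 671 = -173 ≡ 578 (mod 751)
578 + 478 = 1056 ≡ 305 (mod 751)
305 * 497 = 151585 ≡ 634 (mod 751)

634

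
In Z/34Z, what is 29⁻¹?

By the extended Euclidean algorithm:
34 = 1×29 + 5
29 = 5×5 + 4
5 = 1×4 + 1
4 = 4×1 + 0
gcd(29, 34) = 1, so the inverse exists.
Bézout: 1 = 6×34 − 7×29.
So 29⁻¹ ≡ −7 ≡ 27 (mod 34).

27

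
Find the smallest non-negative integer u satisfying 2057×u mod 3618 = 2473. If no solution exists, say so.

gcd(2057, 3618) = 1, so a unique solution mod 3618 exists.
2057⁻¹ ≡ 1685 (mod 3618).
u ≡ 1685×2473 ≡ 2687 (mod 3618).

2687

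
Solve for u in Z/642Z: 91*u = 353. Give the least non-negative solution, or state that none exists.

533

gcd(91, 642) = 1, so a unique solution mod 642 exists.
91⁻¹ ≡ 127 (mod 642).
u ≡ 127*353 ≡ 533 (mod 642).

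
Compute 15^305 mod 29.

By square-and-multiply:
15^1 ≡ 15 (mod 29)
15^2 ≡ 15^2 = 225 ≡ 22 (mod 29)
15^4 ≡ 22^2 = 484 ≡ 20 (mod 29)
15^8 ≡ 20^2 = 400 ≡ 23 (mod 29)
15^16 ≡ 23^2 = 529 ≡ 7 (mod 29)
15^32 ≡ 7^2 = 49 ≡ 20 (mod 29)
15^64 ≡ 20^2 = 400 ≡ 23 (mod 29)
15^128 ≡ 23^2 = 529 ≡ 7 (mod 29)
15^256 ≡ 7^2 = 49 ≡ 20 (mod 29)
15^305 = 15^256 * 15^32 * 15^16 * 15^1 ≡ 20 * 20 * 7 * 15 (mod 29).
Accumulate the product:
20 * 20 = 400 ≡ 23
23 * 7 = 161 ≡ 16
16 * 15 = 240 ≡ 8

8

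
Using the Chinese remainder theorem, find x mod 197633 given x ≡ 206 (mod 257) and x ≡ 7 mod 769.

22308

257⁻¹ mod 769: 257×386 ≡ 1 (mod 769), so 257⁻¹ ≡ 386.
x = 206 + 257×((7 − 206)×386 mod 769) = 206 + 257×86 = 22308.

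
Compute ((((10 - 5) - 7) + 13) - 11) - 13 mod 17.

10 - 5 = 5
5 - 7 = -2 ≡ 15 (mod 17)
15 + 13 = 28 ≡ 11 (mod 17)
11 - 11 = 0
0 - 13 = -13 ≡ 4 (mod 17)

4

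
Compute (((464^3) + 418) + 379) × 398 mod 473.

(464)^3 ≡ 217 (mod 473)
217 + 418 = 635 ≡ 162 (mod 473)
162 + 379 = 541 ≡ 68 (mod 473)
68 × 398 = 27064 ≡ 103 (mod 473)

103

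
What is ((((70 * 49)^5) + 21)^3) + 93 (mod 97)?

16

70 * 49 = 3430 ≡ 35 (mod 97)
(35)^5 ≡ 61 (mod 97)
61 + 21 = 82
(82)^3 ≡ 20 (mod 97)
20 + 93 = 113 ≡ 16 (mod 97)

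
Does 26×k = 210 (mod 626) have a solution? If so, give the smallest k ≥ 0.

297

gcd(26, 626) = 2, and 2 | 210, so solutions exist.
Divide through by 2: 13×k ≡ 105 (mod 313).
13⁻¹ ≡ 289 (mod 313).
k ≡ 289×105 ≡ 297 (mod 313).
The smallest non-negative solution is k = 297.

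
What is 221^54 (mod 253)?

221^1 ≡ 221 (mod 253)
221^2 ≡ 221^2 = 48841 ≡ 12 (mod 253)
221^4 ≡ 12^2 = 144 (mod 253)
221^8 ≡ 144^2 = 20736 ≡ 243 (mod 253)
221^16 ≡ 243^2 = 59049 ≡ 100 (mod 253)
221^32 ≡ 100^2 = 10000 ≡ 133 (mod 253)
221^54 = 221^32 × 221^16 × 221^4 × 221^2 ≡ 133 × 100 × 144 × 12 (mod 253).
Accumulate the product:
133 × 100 = 13300 ≡ 144
144 × 144 = 20736 ≡ 243
243 × 12 = 2916 ≡ 133

133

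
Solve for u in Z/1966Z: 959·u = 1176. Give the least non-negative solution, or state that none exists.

gcd(959, 1966) = 1, so a unique solution mod 1966 exists.
959⁻¹ ≡ 1925 (mod 1966).
u ≡ 1925·1176 ≡ 934 (mod 1966).

934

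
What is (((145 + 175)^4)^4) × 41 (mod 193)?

145 + 175 = 320 ≡ 127 (mod 193)
(127)^4 ≡ 134 (mod 193)
(134)^4 ≡ 49 (mod 193)
49 × 41 = 2009 ≡ 79 (mod 193)

79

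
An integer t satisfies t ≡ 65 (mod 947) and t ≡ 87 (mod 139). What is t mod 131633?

70143

947⁻¹ mod 139: 947·16 ≡ 1 (mod 139), so 947⁻¹ ≡ 16.
t = 65 + 947·((87 − 65)·16 mod 139) = 65 + 947·74 = 70143.
Check: 70143 mod 947 = 65, 70143 mod 139 = 87. ✓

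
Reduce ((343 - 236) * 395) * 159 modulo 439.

362

343 - 236 = 107
107 * 395 = 42265 ≡ 121 (mod 439)
121 * 159 = 19239 ≡ 362 (mod 439)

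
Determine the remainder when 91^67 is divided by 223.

67 in binary is 1000011, i.e. 67 = 64 + 2 + 1.
91^1 ≡ 91 (mod 223)
91^2 ≡ 91^2 = 8281 ≡ 30 (mod 223)
91^4 ≡ 30^2 = 900 ≡ 8 (mod 223)
91^8 ≡ 8^2 = 64 (mod 223)
91^16 ≡ 64^2 = 4096 ≡ 82 (mod 223)
91^32 ≡ 82^2 = 6724 ≡ 34 (mod 223)
91^64 ≡ 34^2 = 1156 ≡ 41 (mod 223)
91^67 = 91^64 × 91^2 × 91^1 ≡ 41 × 30 × 91 (mod 223).
Accumulate the product:
41 × 30 = 1230 ≡ 115
115 × 91 = 10465 ≡ 207

207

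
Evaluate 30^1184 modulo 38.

26

Using repeated squaring:
1184 in binary is 10010100000, i.e. 1184 = 1024 + 128 + 32.
30^1 ≡ 30 (mod 38)
30^2 ≡ 30^2 = 900 ≡ 26 (mod 38)
30^4 ≡ 26^2 = 676 ≡ 30 (mod 38)
30^8 ≡ 30^2 = 900 ≡ 26 (mod 38)
30^16 ≡ 26^2 = 676 ≡ 30 (mod 38)
30^32 ≡ 30^2 = 900 ≡ 26 (mod 38)
30^64 ≡ 26^2 = 676 ≡ 30 (mod 38)
30^128 ≡ 30^2 = 900 ≡ 26 (mod 38)
30^256 ≡ 26^2 = 676 ≡ 30 (mod 38)
30^512 ≡ 30^2 = 900 ≡ 26 (mod 38)
30^1024 ≡ 26^2 = 676 ≡ 30 (mod 38)
30^1184 = 30^1024 * 30^128 * 30^32 ≡ 30 * 26 * 26 (mod 38).
Accumulate the product:
30 * 26 = 780 ≡ 20
20 * 26 = 520 ≡ 26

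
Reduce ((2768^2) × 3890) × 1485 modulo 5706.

4608

(2768)^2 ≡ 4372 (mod 5706)
4372 × 3890 = 17007080 ≡ 3200 (mod 5706)
3200 × 1485 = 4752000 ≡ 4608 (mod 5706)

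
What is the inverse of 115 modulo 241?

197

Run the extended Euclidean algorithm:
241 = 2×115 + 11
115 = 10×11 + 5
11 = 2×5 + 1
5 = 5×1 + 0
gcd(115, 241) = 1, so the inverse exists.
Back-substitute for 1:
1 = 1×11 − 2×5
  = −2×115 + 21×11
  = 21×241 − 44×115
So 115⁻¹ ≡ −44 ≡ 197 (mod 241).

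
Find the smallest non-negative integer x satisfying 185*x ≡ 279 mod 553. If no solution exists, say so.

142

gcd(185, 553) = 1, so a unique solution mod 553 exists.
185⁻¹ ≡ 278 (mod 553).
x ≡ 278*279 ≡ 142 (mod 553).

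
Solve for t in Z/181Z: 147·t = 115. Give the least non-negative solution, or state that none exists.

151

gcd(147, 181) = 1, so a unique solution mod 181 exists.
147⁻¹ ≡ 165 (mod 181).
t ≡ 165·115 ≡ 151 (mod 181).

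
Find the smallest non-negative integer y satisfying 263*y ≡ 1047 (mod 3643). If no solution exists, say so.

1777

gcd(263, 3643) = 1, so a unique solution mod 3643 exists.
263⁻¹ ≡ 374 (mod 3643).
y ≡ 374*1047 ≡ 1777 (mod 3643).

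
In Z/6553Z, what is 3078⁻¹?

By the extended Euclidean algorithm:
6553 = 2·3078 + 397
3078 = 7·397 + 299
397 = 1·299 + 98
299 = 3·98 + 5
98 = 19·5 + 3
5 = 1·3 + 2
3 = 1·2 + 1
2 = 2·1 + 0
gcd(3078, 6553) = 1, so the inverse exists.
Back-substitute for 1:
1 = 1·3 − 1·2
  = −1·5 + 2·3
  = 2·98 − 39·5
  = −39·299 + 119·98
  = 119·397 − 158·299
  = −158·3078 + 1225·397
  = 1225·6553 − 2608·3078
So 3078⁻¹ ≡ −2608 ≡ 3945 (mod 6553).

3945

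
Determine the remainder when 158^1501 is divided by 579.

20

By square-and-multiply:
1501 in binary is 10111011101, i.e. 1501 = 1024 + 256 + 128 + 64 + 16 + 8 + 4 + 1.
158^1 ≡ 158 (mod 579)
158^2 ≡ 158^2 = 24964 ≡ 67 (mod 579)
158^4 ≡ 67^2 = 4489 ≡ 436 (mod 579)
158^8 ≡ 436^2 = 190096 ≡ 184 (mod 579)
158^16 ≡ 184^2 = 33856 ≡ 274 (mod 579)
158^32 ≡ 274^2 = 75076 ≡ 385 (mod 579)
158^64 ≡ 385^2 = 148225 ≡ 1 (mod 579)
158^128 ≡ 1^2 = 1 (mod 579)
158^256 ≡ 1^2 = 1 (mod 579)
158^512 ≡ 1^2 = 1 (mod 579)
158^1024 ≡ 1^2 = 1 (mod 579)
158^1501 = 158^1024 * 158^256 * 158^128 * 158^64 * 158^16 * 158^8 * 158^4 * 158^1 ≡ 1 * 1 * 1 * 1 * 274 * 184 * 436 * 158 (mod 579).
Accumulate the product:
1 * 1 = 1
1 * 1 = 1
1 * 1 = 1
1 * 274 = 274
274 * 184 = 50416 ≡ 43
43 * 436 = 18748 ≡ 220
220 * 158 = 34760 ≡ 20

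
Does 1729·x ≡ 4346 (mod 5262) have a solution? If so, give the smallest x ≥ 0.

gcd(1729, 5262) = 1, so a unique solution mod 5262 exists.
1729⁻¹ ≡ 1333 (mod 5262).
x ≡ 1333·4346 ≡ 5018 (mod 5262).

5018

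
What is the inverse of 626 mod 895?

895 = 1×626 + 269
626 = 2×269 + 88
269 = 3×88 + 5
88 = 17×5 + 3
5 = 1×3 + 2
3 = 1×2 + 1
2 = 2×1 + 0
gcd(626, 895) = 1, so the inverse exists.
Bézout: 1 = −249×895 + 356×626.
So 626⁻¹ ≡ 356 (mod 895).

356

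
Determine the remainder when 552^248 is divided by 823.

511

552^1 ≡ 552 (mod 823)
552^2 ≡ 552^2 = 304704 ≡ 194 (mod 823)
552^4 ≡ 194^2 = 37636 ≡ 601 (mod 823)
552^8 ≡ 601^2 = 361201 ≡ 727 (mod 823)
552^16 ≡ 727^2 = 528529 ≡ 163 (mod 823)
552^32 ≡ 163^2 = 26569 ≡ 233 (mod 823)
552^64 ≡ 233^2 = 54289 ≡ 794 (mod 823)
552^128 ≡ 794^2 = 630436 ≡ 18 (mod 823)
552^248 = 552^128 * 552^64 * 552^32 * 552^16 * 552^8 ≡ 18 * 794 * 233 * 163 * 727 (mod 823).
Accumulate the product:
18 * 794 = 14292 ≡ 301
301 * 233 = 70133 ≡ 178
178 * 163 = 29014 ≡ 209
209 * 727 = 151943 ≡ 511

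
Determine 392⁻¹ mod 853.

581

Run the extended Euclidean algorithm:
853 = 2·392 + 69
392 = 5·69 + 47
69 = 1·47 + 22
47 = 2·22 + 3
22 = 7·3 + 1
3 = 3·1 + 0
gcd(392, 853) = 1, so the inverse exists.
Back-substitute for 1:
1 = 1·22 − 7·3
  = −7·47 + 15·22
  = 15·69 − 22·47
  = −22·392 + 125·69
  = 125·853 − 272·392
So 392⁻¹ ≡ −272 ≡ 581 (mod 853).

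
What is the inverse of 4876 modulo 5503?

904

5503 = 1*4876 + 627
4876 = 7*627 + 487
627 = 1*487 + 140
487 = 3*140 + 67
140 = 2*67 + 6
67 = 11*6 + 1
6 = 6*1 + 0
gcd(4876, 5503) = 1, so the inverse exists.
Bézout: 1 = −801*5503 + 904*4876.
So 4876⁻¹ ≡ 904 (mod 5503).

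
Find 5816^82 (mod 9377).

3630

By square-and-multiply:
5816^1 ≡ 5816 (mod 9377)
5816^2 ≡ 5816^2 = 33825856 ≡ 3017 (mod 9377)
5816^4 ≡ 3017^2 = 9102289 ≡ 6599 (mod 9377)
5816^8 ≡ 6599^2 = 43546801 ≡ 13 (mod 9377)
5816^16 ≡ 13^2 = 169 (mod 9377)
5816^32 ≡ 169^2 = 28561 ≡ 430 (mod 9377)
5816^64 ≡ 430^2 = 184900 ≡ 6737 (mod 9377)
5816^82 = 5816^64 × 5816^16 × 5816^2 ≡ 6737 × 169 × 3017 (mod 9377).
Accumulate the product:
6737 × 169 = 1138553 ≡ 3936
3936 × 3017 = 11874912 ≡ 3630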